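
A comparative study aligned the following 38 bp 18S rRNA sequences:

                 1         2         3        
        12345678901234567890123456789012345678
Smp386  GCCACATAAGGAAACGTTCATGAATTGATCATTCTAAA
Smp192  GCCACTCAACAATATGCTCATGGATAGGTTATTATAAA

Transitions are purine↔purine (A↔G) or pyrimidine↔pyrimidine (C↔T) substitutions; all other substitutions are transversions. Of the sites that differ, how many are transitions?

7

The sequences differ at positions 6 (A/T, transversion), 7 (T/C, transition), 10 (G/C, transversion), 11 (G/A, transition), 13 (A/T, transversion), 15 (C/T, transition), 17 (T/C, transition), 23 (A/G, transition), 26 (T/A, transversion), 28 (A/G, transition), 30 (C/T, transition), 34 (C/A, transversion).
Of the 12 differences, 7 transitions and 5 transversions, so the answer is 7.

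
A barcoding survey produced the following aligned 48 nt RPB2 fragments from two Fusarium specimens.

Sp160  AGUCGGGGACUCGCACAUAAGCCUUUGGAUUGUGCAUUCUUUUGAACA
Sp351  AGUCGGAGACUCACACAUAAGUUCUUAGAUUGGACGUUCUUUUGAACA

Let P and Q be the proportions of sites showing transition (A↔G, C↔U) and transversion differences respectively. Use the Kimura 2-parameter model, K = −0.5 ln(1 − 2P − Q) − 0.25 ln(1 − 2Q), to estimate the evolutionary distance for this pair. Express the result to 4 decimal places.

Differing sites — 7:G/A (Ti); 13:G/A (Ti); 22:C/U (Ti); 23:C/U (Ti); 24:U/C (Ti); 27:G/A (Ti); 33:U/G (Tv); 34:G/A (Ti); 36:A/G (Ti).
Of the 9 differences, 8 transitions and 1 transversion over 48 sites: P = 8/48 = 0.166667, Q = 1/48 = 0.020833.
d = −0.5·ln(0.645833) − 0.25·ln(0.958334) = −0.5·(-0.437214) − 0.25·(-0.042559) = 0.2292.

0.2292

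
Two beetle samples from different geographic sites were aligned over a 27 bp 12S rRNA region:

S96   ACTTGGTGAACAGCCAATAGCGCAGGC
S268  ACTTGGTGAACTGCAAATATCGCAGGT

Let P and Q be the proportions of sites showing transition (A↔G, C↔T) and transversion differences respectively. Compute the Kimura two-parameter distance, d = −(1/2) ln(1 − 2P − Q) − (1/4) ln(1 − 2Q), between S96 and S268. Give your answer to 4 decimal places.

0.1652

Mismatches occur at site 12 (A↔T, transversion), site 15 (C↔A, transversion), site 20 (G↔T, transversion), site 27 (C↔T, transition).
Of the 4 differences, 1 transition and 3 transversions over 27 sites: P = 1/27 = 0.037037, Q = 3/27 = 0.111111.
d = −0.5·ln(0.814815) − 0.25·ln(0.777778) = −0.5·(-0.204794) − 0.25·(-0.251314) = 0.1652.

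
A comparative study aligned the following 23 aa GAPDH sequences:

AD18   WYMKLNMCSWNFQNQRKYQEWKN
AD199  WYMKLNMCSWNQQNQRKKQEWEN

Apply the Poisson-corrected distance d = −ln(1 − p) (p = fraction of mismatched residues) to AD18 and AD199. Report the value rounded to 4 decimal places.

0.1398

The sequences differ at positions 12 (F/Q), 18 (Y/K), 22 (K/E).
p = 3/23 = 0.130435.
d = −ln(1 − 0.130435) = −ln(0.869565) = 0.1398.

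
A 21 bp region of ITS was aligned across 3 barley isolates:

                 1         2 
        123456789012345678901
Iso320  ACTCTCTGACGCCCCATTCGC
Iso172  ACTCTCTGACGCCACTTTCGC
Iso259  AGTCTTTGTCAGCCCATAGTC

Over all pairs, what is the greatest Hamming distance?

10

Pairwise Hamming distances:
  Iso320 vs Iso172: 2
  Iso320 vs Iso259: 8
  Iso172 vs Iso259: 10
The largest is 10, between Iso172 and Iso259.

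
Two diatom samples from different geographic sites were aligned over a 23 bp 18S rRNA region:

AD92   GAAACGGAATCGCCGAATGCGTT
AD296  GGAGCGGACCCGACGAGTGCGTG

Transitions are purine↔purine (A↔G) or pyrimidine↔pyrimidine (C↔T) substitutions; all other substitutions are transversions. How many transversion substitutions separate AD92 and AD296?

3

Differing sites — 2:A/G (Ti); 4:A/G (Ti); 9:A/C (Tv); 10:T/C (Ti); 13:C/A (Tv); 17:A/G (Ti); 23:T/G (Tv).
Of the 7 differences, 4 transitions and 3 transversions, so the answer is 3.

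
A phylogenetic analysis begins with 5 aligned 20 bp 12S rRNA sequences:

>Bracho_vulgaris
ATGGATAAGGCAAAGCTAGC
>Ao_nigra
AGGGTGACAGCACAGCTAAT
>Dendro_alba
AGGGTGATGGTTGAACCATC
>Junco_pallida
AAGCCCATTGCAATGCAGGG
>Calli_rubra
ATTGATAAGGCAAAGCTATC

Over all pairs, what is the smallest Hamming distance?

2

Pairwise Hamming distances:
  Bracho_vulgaris vs Ao_nigra: 8
  Bracho_vulgaris vs Dendro_alba: 10
  Bracho_vulgaris vs Junco_pallida: 10
  Bracho_vulgaris vs Calli_rubra: 2
  Ao_nigra vs Dendro_alba: 9
  Ao_nigra vs Junco_pallida: 12
  Ao_nigra vs Calli_rubra: 9
  Dendro_alba vs Junco_pallida: 14
  Dendro_alba vs Calli_rubra: 10
  Junco_pallida vs Calli_rubra: 12
The smallest is 2, between Bracho_vulgaris and Calli_rubra.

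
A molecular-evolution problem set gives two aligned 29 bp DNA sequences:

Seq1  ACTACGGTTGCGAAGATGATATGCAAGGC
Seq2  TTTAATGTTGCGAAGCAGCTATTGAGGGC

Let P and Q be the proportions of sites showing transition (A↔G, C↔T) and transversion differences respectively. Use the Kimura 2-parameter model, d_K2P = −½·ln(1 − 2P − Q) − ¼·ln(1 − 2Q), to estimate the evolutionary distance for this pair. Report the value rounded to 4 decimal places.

0.4676

The sequences differ at positions 1 (A/T, transversion), 2 (C/T, transition), 5 (C/A, transversion), 6 (G/T, transversion), 16 (A/C, transversion), 17 (T/A, transversion), 19 (A/C, transversion), 23 (G/T, transversion), 24 (C/G, transversion), 26 (A/G, transition).
Of the 10 differences, 2 transitions and 8 transversions over 29 sites: P = 2/29 = 0.068966, Q = 8/29 = 0.275862.
d = −0.5·ln(0.586206) − 0.25·ln(0.448276) = −0.5·(-0.534084) − 0.25·(-0.802346) = 0.4676.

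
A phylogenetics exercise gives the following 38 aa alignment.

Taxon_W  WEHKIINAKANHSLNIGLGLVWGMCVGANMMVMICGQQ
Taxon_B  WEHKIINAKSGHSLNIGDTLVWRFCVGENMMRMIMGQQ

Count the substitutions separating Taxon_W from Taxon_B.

Differing sites — 10:A/S; 11:N/G; 18:L/D; 19:G/T; 23:G/R; 24:M/F; 28:A/E; 32:V/R; 35:C/M.
That gives 9 mismatches out of 38 aligned sites, so the Hamming distance is 9.

9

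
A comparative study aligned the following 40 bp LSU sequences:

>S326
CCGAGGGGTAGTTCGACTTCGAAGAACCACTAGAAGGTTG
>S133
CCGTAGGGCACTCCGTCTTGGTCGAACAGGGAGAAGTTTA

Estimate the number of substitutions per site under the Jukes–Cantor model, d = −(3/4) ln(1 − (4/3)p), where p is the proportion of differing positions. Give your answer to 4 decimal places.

Mismatches occur at site 4 (A↔T), site 5 (G↔A), site 9 (T↔C), site 11 (G↔C), site 13 (T↔C), site 16 (A↔T), site 20 (C↔G), site 22 (A↔T), site 23 (A↔C), site 28 (C↔A), site 29 (A↔G), site 30 (C↔G), site 31 (T↔G), site 37 (G↔T), site 40 (G↔A).
p = 15/40 = 0.375000.
d = −0.75 · ln(1 − (4/3)·0.375000) = −0.75 · ln(0.500000) = −0.75 · (-0.693147) = 0.5199.

0.5199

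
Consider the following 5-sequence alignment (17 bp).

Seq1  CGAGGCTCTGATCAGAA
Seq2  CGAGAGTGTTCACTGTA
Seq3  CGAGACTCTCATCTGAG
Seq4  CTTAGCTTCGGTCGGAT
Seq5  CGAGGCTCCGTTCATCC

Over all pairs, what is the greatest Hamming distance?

13

Pairwise Hamming distances:
  Seq1 vs Seq2: 8
  Seq1 vs Seq3: 4
  Seq1 vs Seq4: 8
  Seq1 vs Seq5: 5
  Seq2 vs Seq3: 7
  Seq2 vs Seq4: 13
  Seq2 vs Seq5: 11
  Seq3 vs Seq4: 10
  Seq3 vs Seq5: 8
  Seq4 vs Seq5: 9
The largest is 13, between Seq2 and Seq4.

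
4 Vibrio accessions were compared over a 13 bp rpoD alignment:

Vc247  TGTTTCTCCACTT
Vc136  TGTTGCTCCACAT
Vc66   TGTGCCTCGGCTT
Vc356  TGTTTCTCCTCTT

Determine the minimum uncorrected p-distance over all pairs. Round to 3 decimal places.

0.077

Pairwise Hamming distances:
  Vc247 vs Vc136: 2
  Vc247 vs Vc66: 4
  Vc247 vs Vc356: 1
  Vc136 vs Vc66: 5
  Vc136 vs Vc356: 3
  Vc66 vs Vc356: 4
The smallest is 1 mismatch, between Vc247 and Vc356; p = 1/13 = 0.077.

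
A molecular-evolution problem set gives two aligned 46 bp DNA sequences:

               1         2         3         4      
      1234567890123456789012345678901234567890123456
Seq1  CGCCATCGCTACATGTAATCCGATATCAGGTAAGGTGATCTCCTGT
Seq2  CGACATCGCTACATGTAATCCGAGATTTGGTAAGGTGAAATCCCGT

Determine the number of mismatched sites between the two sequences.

Differing sites — 3:C/A; 24:T/G; 27:C/T; 28:A/T; 39:T/A; 40:C/A; 44:T/C.
That gives 7 mismatches out of 46 aligned sites, so the Hamming distance is 7.

7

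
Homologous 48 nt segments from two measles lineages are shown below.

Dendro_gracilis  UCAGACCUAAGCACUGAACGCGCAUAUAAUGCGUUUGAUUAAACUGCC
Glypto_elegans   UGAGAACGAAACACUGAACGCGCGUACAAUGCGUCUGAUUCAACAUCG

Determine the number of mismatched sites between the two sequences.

11

The sequences differ at positions 2 (C/G), 6 (C/A), 8 (U/G), 11 (G/A), 24 (A/G), 27 (U/C), 35 (U/C), 41 (A/C), 45 (U/A), 46 (G/U), 48 (C/G).
That gives 11 mismatches out of 48 aligned sites, so the Hamming distance is 11.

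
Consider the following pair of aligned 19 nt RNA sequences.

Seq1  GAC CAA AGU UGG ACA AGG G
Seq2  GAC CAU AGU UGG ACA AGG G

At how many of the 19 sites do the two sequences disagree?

The sequences differ at position 6 (A/U).
That gives 1 mismatch out of 19 aligned sites, so the Hamming distance is 1.

1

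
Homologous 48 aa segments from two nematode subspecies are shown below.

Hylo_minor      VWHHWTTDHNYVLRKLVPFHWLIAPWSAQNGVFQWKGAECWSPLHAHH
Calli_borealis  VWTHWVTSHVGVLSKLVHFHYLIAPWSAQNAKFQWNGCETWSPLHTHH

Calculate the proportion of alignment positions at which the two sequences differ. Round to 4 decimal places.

0.2917

The sequences differ at positions 3 (H/T), 6 (T/V), 8 (D/S), 10 (N/V), 11 (Y/G), 14 (R/S), 18 (P/H), 21 (W/Y), 31 (G/A), 32 (V/K), 36 (K/N), 38 (A/C), 40 (C/T), 46 (A/T).
There are 14 differences over 48 sites, so p = 14/48 = 0.2917.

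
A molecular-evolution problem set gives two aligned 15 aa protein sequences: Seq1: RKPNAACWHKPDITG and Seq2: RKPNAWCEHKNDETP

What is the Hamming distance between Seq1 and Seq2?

Mismatches occur at site 6 (A/W), site 8 (W/E), site 11 (P/N), site 13 (I/E), site 15 (G/P).
That gives 5 mismatches out of 15 aligned sites, so the Hamming distance is 5.

5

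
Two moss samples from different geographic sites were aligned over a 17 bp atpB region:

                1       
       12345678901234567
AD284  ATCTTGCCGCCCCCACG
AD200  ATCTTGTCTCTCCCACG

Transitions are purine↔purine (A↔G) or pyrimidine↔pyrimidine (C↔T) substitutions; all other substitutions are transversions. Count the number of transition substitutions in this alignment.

Mismatches occur at site 7 (C↔T, transition), site 9 (G↔T, transversion), site 11 (C↔T, transition).
Of the 3 differences, 2 transitions and 1 transversion, so the answer is 2.

2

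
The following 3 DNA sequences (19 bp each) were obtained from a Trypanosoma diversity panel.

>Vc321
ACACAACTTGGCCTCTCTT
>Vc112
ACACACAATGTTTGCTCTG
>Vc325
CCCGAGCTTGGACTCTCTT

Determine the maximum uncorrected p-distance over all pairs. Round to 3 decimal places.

Pairwise Hamming distances:
  Vc321 vs Vc112: 8
  Vc321 vs Vc325: 5
  Vc112 vs Vc325: 11
The largest is 11 mismatches, between Vc112 and Vc325; p = 11/19 = 0.579.

0.579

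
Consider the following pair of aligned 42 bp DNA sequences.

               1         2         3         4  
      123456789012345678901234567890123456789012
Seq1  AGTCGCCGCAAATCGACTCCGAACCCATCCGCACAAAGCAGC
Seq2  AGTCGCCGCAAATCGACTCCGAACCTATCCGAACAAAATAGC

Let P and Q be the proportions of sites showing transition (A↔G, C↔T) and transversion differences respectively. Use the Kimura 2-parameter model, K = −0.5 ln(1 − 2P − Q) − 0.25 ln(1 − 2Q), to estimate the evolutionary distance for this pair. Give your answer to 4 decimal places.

0.1034

Mismatches occur at site 26 (C→T, transition), site 32 (C→A, transversion), site 38 (G→A, transition), site 39 (C→T, transition).
Of the 4 differences, 3 transitions and 1 transversion over 42 sites: P = 3/42 = 0.071429, Q = 1/42 = 0.023810.
d = −0.5·ln(0.833332) − 0.25·ln(0.952380) = −0.5·(-0.182323) − 0.25·(-0.048791) = 0.1034.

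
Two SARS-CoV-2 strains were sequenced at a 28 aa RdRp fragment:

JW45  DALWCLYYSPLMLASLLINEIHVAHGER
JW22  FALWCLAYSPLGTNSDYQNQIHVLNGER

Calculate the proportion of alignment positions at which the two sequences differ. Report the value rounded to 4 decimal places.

0.3929

Differing sites — 1:D/F; 7:Y/A; 12:M/G; 13:L/T; 14:A/N; 16:L/D; 17:L/Y; 18:I/Q; 20:E/Q; 24:A/L; 25:H/N.
There are 11 differences over 28 sites, so p = 11/28 = 0.3929.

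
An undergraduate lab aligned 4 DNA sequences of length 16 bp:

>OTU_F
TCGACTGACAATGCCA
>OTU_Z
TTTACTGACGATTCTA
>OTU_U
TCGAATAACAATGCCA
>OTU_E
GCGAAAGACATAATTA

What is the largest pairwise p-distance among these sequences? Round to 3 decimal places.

Pairwise Hamming distances:
  OTU_F vs OTU_Z: 5
  OTU_F vs OTU_U: 2
  OTU_F vs OTU_E: 8
  OTU_Z vs OTU_U: 7
  OTU_Z vs OTU_E: 10
  OTU_U vs OTU_E: 8
The largest is 10 mismatches, between OTU_Z and OTU_E; p = 10/16 = 0.625.

0.625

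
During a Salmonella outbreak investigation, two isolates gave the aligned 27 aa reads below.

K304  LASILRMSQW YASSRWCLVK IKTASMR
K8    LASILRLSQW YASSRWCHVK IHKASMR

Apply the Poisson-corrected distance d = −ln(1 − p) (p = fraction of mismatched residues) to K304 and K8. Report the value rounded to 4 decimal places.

The sequences differ at positions 7 (M/L), 18 (L/H), 22 (K/H), 23 (T/K).
p = 4/27 = 0.148148.
d = −ln(1 − 0.148148) = −ln(0.851852) = 0.1603.

0.1603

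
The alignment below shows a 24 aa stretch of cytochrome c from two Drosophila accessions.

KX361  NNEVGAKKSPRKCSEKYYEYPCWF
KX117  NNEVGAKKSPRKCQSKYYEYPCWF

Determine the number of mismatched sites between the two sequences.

Mismatches occur at site 14 (S↔Q), site 15 (E↔S).
That gives 2 mismatches out of 24 aligned sites, so the Hamming distance is 2.

2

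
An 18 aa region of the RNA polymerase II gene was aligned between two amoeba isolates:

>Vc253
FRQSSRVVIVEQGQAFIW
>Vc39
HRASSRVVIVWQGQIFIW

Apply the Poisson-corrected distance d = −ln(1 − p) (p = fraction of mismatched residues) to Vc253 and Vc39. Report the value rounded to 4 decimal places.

0.2513

The sequences differ at positions 1 (F/H), 3 (Q/A), 11 (E/W), 15 (A/I).
p = 4/18 = 0.222222.
d = −ln(1 − 0.222222) = −ln(0.777778) = 0.2513.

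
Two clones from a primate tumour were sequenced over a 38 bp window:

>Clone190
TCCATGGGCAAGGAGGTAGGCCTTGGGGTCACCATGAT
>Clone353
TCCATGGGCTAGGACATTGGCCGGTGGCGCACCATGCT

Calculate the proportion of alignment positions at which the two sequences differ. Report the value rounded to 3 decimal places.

Differing sites — 10:A/T; 15:G/C; 16:G/A; 18:A/T; 23:T/G; 24:T/G; 25:G/T; 28:G/C; 29:T/G; 37:A/C.
There are 10 differences over 38 sites, so p = 10/38 = 0.263.

0.263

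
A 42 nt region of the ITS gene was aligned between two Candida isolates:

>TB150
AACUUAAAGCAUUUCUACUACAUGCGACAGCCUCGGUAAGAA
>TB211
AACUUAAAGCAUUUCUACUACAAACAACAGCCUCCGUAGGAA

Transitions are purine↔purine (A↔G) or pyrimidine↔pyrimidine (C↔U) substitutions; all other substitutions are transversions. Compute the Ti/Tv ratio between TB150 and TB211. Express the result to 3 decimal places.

The sequences differ at positions 23 (U/A, transversion), 24 (G/A, transition), 26 (G/A, transition), 35 (G/C, transversion), 39 (A/G, transition).
Of the 5 differences, 3 transitions and 2 transversions, so Ti/Tv = 3/2 = 1.500.

1.500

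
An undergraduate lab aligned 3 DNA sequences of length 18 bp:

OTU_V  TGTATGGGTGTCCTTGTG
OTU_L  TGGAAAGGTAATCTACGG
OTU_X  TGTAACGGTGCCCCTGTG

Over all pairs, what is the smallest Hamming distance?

Pairwise Hamming distances:
  OTU_V vs OTU_L: 9
  OTU_V vs OTU_X: 4
  OTU_L vs OTU_X: 9
The smallest is 4, between OTU_V and OTU_X.

4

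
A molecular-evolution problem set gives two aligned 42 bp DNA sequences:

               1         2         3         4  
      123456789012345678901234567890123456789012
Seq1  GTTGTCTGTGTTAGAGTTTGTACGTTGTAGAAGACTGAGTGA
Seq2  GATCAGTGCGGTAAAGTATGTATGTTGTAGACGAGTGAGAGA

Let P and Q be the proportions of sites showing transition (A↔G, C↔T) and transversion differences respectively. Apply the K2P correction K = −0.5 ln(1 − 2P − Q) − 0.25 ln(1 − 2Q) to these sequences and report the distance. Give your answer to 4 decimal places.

Mismatches occur at site 2 (T→A, transversion), site 4 (G→C, transversion), site 5 (T→A, transversion), site 6 (C→G, transversion), site 9 (T→C, transition), site 11 (T→G, transversion), site 14 (G→A, transition), site 18 (T→A, transversion), site 23 (C→T, transition), site 32 (A→C, transversion), site 35 (C→G, transversion), site 40 (T→A, transversion).
Of the 12 differences, 3 transitions and 9 transversions over 42 sites: P = 3/42 = 0.071429, Q = 9/42 = 0.214286.
d = −0.5·ln(0.642856) − 0.25·ln(0.571428) = −0.5·(-0.441835) − 0.25·(-0.559617) = 0.3608.

0.3608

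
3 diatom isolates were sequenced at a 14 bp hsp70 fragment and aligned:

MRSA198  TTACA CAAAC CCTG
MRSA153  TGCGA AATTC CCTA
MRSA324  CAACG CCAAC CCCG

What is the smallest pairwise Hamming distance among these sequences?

Pairwise Hamming distances:
  MRSA198 vs MRSA153: 7
  MRSA198 vs MRSA324: 5
  MRSA153 vs MRSA324: 11
The smallest is 5, between MRSA198 and MRSA324.

5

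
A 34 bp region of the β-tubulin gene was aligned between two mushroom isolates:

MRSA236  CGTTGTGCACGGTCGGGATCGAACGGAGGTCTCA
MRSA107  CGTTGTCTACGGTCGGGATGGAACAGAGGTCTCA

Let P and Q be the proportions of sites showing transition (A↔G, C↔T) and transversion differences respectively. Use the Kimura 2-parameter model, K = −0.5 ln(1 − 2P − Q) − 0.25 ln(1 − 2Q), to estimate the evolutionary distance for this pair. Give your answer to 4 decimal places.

0.1284

The sequences differ at positions 7 (G/C, transversion), 8 (C/T, transition), 20 (C/G, transversion), 25 (G/A, transition).
Of the 4 differences, 2 transitions and 2 transversions over 34 sites: P = 2/34 = 0.058824, Q = 2/34 = 0.058824.
d = −0.5·ln(0.823528) − 0.25·ln(0.882352) = −0.5·(-0.194158) − 0.25·(-0.125164) = 0.1284.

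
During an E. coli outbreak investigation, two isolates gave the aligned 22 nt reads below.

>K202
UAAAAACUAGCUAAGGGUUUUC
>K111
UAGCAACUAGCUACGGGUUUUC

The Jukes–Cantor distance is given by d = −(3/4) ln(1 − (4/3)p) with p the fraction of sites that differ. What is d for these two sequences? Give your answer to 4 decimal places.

The sequences differ at positions 3 (A/G), 4 (A/C), 14 (A/C).
p = 3/22 = 0.136364.
d = −0.75 · ln(1 − (4/3)·0.136364) = −0.75 · ln(0.818181) = −0.75 · (-0.200672) = 0.1505.

0.1505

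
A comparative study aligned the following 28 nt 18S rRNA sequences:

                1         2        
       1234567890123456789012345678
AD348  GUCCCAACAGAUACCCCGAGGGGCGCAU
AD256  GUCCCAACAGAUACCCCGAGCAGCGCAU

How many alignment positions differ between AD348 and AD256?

2

Differing sites — 21:G/C; 22:G/A.
That gives 2 mismatches out of 28 aligned sites, so the Hamming distance is 2.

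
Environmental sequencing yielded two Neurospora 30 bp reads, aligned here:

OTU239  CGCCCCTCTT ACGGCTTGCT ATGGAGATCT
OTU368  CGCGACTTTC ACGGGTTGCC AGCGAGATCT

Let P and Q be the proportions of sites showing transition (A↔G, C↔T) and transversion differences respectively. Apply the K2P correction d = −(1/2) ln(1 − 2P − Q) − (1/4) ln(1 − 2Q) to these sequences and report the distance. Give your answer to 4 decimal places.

0.3297

Mismatches occur at site 4 (C/G, transversion), site 5 (C/A, transversion), site 8 (C/T, transition), site 10 (T/C, transition), site 15 (C/G, transversion), site 20 (T/C, transition), site 22 (T/G, transversion), site 23 (G/C, transversion).
Of the 8 differences, 3 transitions and 5 transversions over 30 sites: P = 3/30 = 0.100000, Q = 5/30 = 0.166667.
d = −0.5·ln(0.633333) − 0.25·ln(0.666666) = −0.5·(-0.456759) − 0.25·(-0.405466) = 0.3297.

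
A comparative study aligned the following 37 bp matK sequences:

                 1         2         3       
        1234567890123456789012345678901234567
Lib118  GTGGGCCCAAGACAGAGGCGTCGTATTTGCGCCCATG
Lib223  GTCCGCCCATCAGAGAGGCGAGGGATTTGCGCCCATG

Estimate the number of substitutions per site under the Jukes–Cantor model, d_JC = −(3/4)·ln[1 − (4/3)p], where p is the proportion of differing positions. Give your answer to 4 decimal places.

0.2551

Mismatches occur at site 3 (G/C), site 4 (G/C), site 10 (A/T), site 11 (G/C), site 13 (C/G), site 21 (T/A), site 22 (C/G), site 24 (T/G).
p = 8/37 = 0.216216.
d = −0.75 · ln(1 − (4/3)·0.216216) = −0.75 · ln(0.711712) = −0.75 · (-0.340082) = 0.2551.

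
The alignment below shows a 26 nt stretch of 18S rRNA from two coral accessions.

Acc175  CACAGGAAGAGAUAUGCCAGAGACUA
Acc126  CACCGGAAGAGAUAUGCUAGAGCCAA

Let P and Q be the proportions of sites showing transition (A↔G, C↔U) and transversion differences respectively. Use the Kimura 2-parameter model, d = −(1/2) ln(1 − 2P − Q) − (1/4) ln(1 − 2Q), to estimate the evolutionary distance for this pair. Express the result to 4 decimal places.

0.1724

The sequences differ at positions 4 (A/C, transversion), 18 (C/U, transition), 23 (A/C, transversion), 25 (U/A, transversion).
Of the 4 differences, 1 transition and 3 transversions over 26 sites: P = 1/26 = 0.038462, Q = 3/26 = 0.115385.
d = −0.5·ln(0.807691) − 0.25·ln(0.769230) = −0.5·(-0.213576) − 0.25·(-0.262365) = 0.1724.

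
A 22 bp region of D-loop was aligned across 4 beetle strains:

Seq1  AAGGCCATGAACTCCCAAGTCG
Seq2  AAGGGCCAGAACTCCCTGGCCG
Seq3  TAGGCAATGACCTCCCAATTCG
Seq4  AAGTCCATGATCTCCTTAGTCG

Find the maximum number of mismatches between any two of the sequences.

10

Pairwise Hamming distances:
  Seq1 vs Seq2: 6
  Seq1 vs Seq3: 4
  Seq1 vs Seq4: 4
  Seq2 vs Seq3: 10
  Seq2 vs Seq4: 8
  Seq3 vs Seq4: 7
The largest is 10, between Seq2 and Seq3.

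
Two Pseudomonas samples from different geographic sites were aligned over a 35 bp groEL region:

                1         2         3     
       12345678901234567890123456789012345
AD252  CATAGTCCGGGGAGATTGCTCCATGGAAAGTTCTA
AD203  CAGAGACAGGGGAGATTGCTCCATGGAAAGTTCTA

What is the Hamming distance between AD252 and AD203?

Mismatches occur at site 3 (T→G), site 6 (T→A), site 8 (C→A).
That gives 3 mismatches out of 35 aligned sites, so the Hamming distance is 3.

3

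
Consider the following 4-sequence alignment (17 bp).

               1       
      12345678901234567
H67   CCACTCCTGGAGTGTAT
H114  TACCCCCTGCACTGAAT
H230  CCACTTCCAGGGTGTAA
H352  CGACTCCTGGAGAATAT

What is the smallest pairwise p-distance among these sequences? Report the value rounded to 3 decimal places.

Pairwise Hamming distances:
  H67 vs H114: 7
  H67 vs H230: 5
  H67 vs H352: 3
  H114 vs H230: 12
  H114 vs H352: 9
  H230 vs H352: 8
The smallest is 3 mismatches, between H67 and H352; p = 3/17 = 0.176.

0.176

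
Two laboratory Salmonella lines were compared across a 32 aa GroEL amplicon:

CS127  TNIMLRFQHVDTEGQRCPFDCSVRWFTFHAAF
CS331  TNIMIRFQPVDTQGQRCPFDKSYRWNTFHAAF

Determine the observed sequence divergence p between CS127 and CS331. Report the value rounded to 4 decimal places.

The sequences differ at positions 5 (L/I), 9 (H/P), 13 (E/Q), 21 (C/K), 23 (V/Y), 26 (F/N).
There are 6 differences over 32 sites, so p = 6/32 = 0.1875.

0.1875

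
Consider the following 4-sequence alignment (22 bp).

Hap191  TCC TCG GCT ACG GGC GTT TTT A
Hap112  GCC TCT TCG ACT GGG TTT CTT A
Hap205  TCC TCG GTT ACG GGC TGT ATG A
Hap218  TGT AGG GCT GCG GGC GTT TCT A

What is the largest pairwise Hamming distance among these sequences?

14

Pairwise Hamming distances:
  Hap191 vs Hap112: 8
  Hap191 vs Hap205: 5
  Hap191 vs Hap218: 6
  Hap112 vs Hap205: 10
  Hap112 vs Hap218: 14
  Hap205 vs Hap218: 11
The largest is 14, between Hap112 and Hap218.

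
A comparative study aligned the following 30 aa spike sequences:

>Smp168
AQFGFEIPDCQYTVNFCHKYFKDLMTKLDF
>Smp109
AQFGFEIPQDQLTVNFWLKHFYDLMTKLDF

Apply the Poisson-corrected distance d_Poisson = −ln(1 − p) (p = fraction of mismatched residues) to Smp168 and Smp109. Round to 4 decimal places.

0.2657

Mismatches occur at site 9 (D↔Q), site 10 (C↔D), site 12 (Y↔L), site 17 (C↔W), site 18 (H↔L), site 20 (Y↔H), site 22 (K↔Y).
p = 7/30 = 0.233333.
d = −ln(1 − 0.233333) = −ln(0.766667) = 0.2657.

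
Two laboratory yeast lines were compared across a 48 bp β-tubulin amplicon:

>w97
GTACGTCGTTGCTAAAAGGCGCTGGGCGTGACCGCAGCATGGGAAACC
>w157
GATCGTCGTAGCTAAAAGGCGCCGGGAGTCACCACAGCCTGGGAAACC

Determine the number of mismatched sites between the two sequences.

Mismatches occur at site 2 (T→A), site 3 (A→T), site 10 (T→A), site 23 (T→C), site 27 (C→A), site 30 (G→C), site 34 (G→A), site 39 (A→C).
That gives 8 mismatches out of 48 aligned sites, so the Hamming distance is 8.

8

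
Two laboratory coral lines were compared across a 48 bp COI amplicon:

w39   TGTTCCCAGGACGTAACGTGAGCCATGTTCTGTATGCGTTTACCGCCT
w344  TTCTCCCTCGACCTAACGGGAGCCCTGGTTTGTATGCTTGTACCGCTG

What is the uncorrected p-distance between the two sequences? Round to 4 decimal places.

The sequences differ at positions 2 (G/T), 3 (T/C), 8 (A/T), 9 (G/C), 13 (G/C), 19 (T/G), 25 (A/C), 28 (T/G), 30 (C/T), 38 (G/T), 40 (T/G), 47 (C/T), 48 (T/G).
There are 13 differences over 48 sites, so p = 13/48 = 0.2708.

0.2708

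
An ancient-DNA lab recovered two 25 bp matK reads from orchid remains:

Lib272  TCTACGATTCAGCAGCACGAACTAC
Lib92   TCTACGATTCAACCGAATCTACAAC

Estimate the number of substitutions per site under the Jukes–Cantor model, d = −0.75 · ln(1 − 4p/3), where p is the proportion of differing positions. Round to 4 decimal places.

Differing sites — 12:G/A; 14:A/C; 16:C/A; 18:C/T; 19:G/C; 20:A/T; 23:T/A.
p = 7/25 = 0.280000.
d = −0.75 · ln(1 − (4/3)·0.280000) = −0.75 · ln(0.626667) = −0.75 · (-0.467340) = 0.3505.

0.3505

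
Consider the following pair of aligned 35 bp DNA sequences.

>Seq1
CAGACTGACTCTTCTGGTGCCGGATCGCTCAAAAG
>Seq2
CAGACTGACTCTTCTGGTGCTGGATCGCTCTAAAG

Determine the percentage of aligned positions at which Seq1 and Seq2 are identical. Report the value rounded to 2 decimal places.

94.29%

Mismatches occur at site 21 (C/T), site 31 (A/T).
33 of the 35 sites match, so the percent identity is 33/35 × 100 = 94.29%.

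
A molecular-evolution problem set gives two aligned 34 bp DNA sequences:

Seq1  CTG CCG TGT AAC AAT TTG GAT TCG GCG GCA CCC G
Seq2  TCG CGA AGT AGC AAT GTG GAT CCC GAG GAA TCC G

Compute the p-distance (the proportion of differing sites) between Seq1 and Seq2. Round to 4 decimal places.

Differing sites — 1:C/T; 2:T/C; 5:C/G; 6:G/A; 7:T/A; 11:A/G; 16:T/G; 22:T/C; 24:G/C; 26:C/A; 29:C/A; 31:C/T.
There are 12 differences over 34 sites, so p = 12/34 = 0.3529.

0.3529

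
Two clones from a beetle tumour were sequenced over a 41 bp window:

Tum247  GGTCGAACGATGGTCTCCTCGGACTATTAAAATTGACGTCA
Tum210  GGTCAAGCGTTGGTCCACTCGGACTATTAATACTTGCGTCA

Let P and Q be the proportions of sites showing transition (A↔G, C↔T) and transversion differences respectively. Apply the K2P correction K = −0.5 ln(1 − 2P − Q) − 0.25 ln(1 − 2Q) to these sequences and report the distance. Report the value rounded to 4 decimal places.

The sequences differ at positions 5 (G/A, transition), 7 (A/G, transition), 10 (A/T, transversion), 16 (T/C, transition), 17 (C/A, transversion), 31 (A/T, transversion), 33 (T/C, transition), 35 (G/T, transversion), 36 (A/G, transition).
Of the 9 differences, 5 transitions and 4 transversions over 41 sites: P = 5/41 = 0.121951, Q = 4/41 = 0.097561.
d = −0.5·ln(0.658537) − 0.25·ln(0.804878) = −0.5·(-0.417735) − 0.25·(-0.217065) = 0.2631.

0.2631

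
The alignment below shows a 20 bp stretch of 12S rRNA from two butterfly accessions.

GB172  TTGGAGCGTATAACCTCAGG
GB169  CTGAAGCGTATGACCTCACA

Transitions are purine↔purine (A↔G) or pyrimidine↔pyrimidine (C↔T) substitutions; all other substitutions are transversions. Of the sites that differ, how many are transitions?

Differing sites — 1:T/C (Ti); 4:G/A (Ti); 12:A/G (Ti); 19:G/C (Tv); 20:G/A (Ti).
Of the 5 differences, 4 transitions and 1 transversion, so the answer is 4.

4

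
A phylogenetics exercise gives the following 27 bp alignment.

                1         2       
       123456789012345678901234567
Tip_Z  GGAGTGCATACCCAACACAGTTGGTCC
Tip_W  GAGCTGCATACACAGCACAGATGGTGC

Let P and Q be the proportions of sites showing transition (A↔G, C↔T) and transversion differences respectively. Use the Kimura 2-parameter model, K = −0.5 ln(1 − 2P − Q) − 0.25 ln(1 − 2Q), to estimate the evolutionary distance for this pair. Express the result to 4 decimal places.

Differing sites — 2:G/A (Ti); 3:A/G (Ti); 4:G/C (Tv); 12:C/A (Tv); 15:A/G (Ti); 21:T/A (Tv); 26:C/G (Tv).
Of the 7 differences, 3 transitions and 4 transversions over 27 sites: P = 3/27 = 0.111111, Q = 4/27 = 0.148148.
d = −0.5·ln(0.629630) − 0.25·ln(0.703704) = −0.5·(-0.462623) − 0.25·(-0.351397) = 0.3192.

0.3192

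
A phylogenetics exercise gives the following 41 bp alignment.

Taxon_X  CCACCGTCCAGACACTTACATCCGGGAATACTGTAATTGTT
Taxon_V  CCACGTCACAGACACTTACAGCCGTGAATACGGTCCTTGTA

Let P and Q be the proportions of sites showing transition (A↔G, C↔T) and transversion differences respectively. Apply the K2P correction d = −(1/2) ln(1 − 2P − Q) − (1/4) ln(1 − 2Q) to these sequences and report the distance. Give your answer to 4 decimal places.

Differing sites — 5:C/G (Tv); 6:G/T (Tv); 7:T/C (Ti); 8:C/A (Tv); 21:T/G (Tv); 25:G/T (Tv); 32:T/G (Tv); 35:A/C (Tv); 36:A/C (Tv); 41:T/A (Tv).
Of the 10 differences, 1 transition and 9 transversions over 41 sites: P = 1/41 = 0.024390, Q = 9/41 = 0.219512.
d = −0.5·ln(0.731708) − 0.25·ln(0.560976) = −0.5·(-0.312374) − 0.25·(-0.578077) = 0.3007.

0.3007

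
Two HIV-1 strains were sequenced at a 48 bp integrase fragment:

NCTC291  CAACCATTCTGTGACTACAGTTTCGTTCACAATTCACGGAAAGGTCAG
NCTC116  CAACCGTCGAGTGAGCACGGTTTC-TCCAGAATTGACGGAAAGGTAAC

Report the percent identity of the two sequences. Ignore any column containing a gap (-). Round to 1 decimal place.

Excluding the 1 gap column leaves 47 comparable sites.
Mismatches occur at site 6 (A/G), site 8 (T/C), site 9 (C/G), site 10 (T/A), site 15 (C/G), site 16 (T/C), site 19 (A/G), site 27 (T/C), site 30 (C/G), site 35 (C/G), site 46 (C/A), site 48 (G/C).
35 of the 47 comparable sites match, so the percent identity is 35/47 × 100 = 74.5%.

74.5%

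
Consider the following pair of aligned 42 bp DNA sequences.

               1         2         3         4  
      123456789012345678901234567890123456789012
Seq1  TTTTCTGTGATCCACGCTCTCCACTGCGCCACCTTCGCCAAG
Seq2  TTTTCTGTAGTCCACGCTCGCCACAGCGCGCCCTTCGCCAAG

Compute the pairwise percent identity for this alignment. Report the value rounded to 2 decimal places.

Differing sites — 9:G/A; 10:A/G; 20:T/G; 25:T/A; 30:C/G; 31:A/C.
36 of the 42 sites match, so the percent identity is 36/42 × 100 = 85.71%.

85.71%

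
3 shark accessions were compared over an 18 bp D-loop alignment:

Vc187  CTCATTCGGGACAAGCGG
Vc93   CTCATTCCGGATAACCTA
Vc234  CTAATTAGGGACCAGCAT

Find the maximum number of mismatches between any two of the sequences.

Pairwise Hamming distances:
  Vc187 vs Vc93: 5
  Vc187 vs Vc234: 5
  Vc93 vs Vc234: 8
The largest is 8, between Vc93 and Vc234.

8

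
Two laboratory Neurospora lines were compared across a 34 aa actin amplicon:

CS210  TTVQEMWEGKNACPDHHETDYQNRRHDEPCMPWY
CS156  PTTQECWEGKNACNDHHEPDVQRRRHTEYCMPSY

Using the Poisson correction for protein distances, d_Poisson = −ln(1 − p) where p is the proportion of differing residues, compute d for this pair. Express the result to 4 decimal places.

0.3483

Differing sites — 1:T/P; 3:V/T; 6:M/C; 14:P/N; 19:T/P; 21:Y/V; 23:N/R; 27:D/T; 29:P/Y; 33:W/S.
p = 10/34 = 0.294118.
d = −ln(1 − 0.294118) = −ln(0.705882) = 0.3483.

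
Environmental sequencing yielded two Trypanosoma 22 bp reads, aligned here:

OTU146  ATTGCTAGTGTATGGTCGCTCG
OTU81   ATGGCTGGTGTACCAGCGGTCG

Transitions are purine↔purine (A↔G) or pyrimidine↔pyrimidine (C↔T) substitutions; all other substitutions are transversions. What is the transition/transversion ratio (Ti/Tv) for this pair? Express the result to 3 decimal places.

0.750

The sequences differ at positions 3 (T/G, transversion), 7 (A/G, transition), 13 (T/C, transition), 14 (G/C, transversion), 15 (G/A, transition), 16 (T/G, transversion), 19 (C/G, transversion).
Of the 7 differences, 3 transitions and 4 transversions, so Ti/Tv = 3/4 = 0.750.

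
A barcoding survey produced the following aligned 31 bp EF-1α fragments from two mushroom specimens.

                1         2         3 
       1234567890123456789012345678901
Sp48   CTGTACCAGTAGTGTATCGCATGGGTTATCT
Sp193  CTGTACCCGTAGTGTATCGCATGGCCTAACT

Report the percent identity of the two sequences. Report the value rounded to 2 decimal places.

87.10%

Differing sites — 8:A/C; 25:G/C; 26:T/C; 29:T/A.
27 of the 31 sites match, so the percent identity is 27/31 × 100 = 87.10%.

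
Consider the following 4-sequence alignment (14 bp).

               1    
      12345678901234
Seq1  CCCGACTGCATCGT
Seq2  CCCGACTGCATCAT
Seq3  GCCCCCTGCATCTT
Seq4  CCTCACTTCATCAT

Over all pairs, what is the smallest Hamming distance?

Pairwise Hamming distances:
  Seq1 vs Seq2: 1
  Seq1 vs Seq3: 4
  Seq1 vs Seq4: 4
  Seq2 vs Seq3: 4
  Seq2 vs Seq4: 3
  Seq3 vs Seq4: 5
The smallest is 1, between Seq1 and Seq2.

1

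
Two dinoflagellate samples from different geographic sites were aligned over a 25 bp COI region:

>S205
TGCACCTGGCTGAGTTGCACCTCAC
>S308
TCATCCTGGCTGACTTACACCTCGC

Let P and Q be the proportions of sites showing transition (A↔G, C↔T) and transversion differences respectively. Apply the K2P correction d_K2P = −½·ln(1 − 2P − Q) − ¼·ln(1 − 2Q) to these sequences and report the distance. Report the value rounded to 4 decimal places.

The sequences differ at positions 2 (G/C, transversion), 3 (C/A, transversion), 4 (A/T, transversion), 14 (G/C, transversion), 17 (G/A, transition), 24 (A/G, transition).
Of the 6 differences, 2 transitions and 4 transversions over 25 sites: P = 2/25 = 0.080000, Q = 4/25 = 0.160000.
d = −0.5·ln(0.680000) − 0.25·ln(0.680000) = −0.5·(-0.385662) − 0.25·(-0.385662) = 0.2892.

0.2892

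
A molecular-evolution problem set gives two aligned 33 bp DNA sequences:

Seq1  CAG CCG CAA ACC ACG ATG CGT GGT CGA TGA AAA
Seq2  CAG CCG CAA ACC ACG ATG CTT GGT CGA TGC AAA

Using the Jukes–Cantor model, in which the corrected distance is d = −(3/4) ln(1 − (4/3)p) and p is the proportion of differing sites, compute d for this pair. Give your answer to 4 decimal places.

Differing sites — 20:G/T; 30:A/C.
p = 2/33 = 0.060606.
d = −0.75 · ln(1 − (4/3)·0.060606) = −0.75 · ln(0.919192) = −0.75 · (-0.084260) = 0.0632.

0.0632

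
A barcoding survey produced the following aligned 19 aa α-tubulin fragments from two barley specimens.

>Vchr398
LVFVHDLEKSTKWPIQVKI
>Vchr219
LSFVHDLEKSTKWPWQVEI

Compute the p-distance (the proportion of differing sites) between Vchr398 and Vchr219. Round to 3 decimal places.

The sequences differ at positions 2 (V/S), 15 (I/W), 18 (K/E).
There are 3 differences over 19 sites, so p = 3/19 = 0.158.

0.158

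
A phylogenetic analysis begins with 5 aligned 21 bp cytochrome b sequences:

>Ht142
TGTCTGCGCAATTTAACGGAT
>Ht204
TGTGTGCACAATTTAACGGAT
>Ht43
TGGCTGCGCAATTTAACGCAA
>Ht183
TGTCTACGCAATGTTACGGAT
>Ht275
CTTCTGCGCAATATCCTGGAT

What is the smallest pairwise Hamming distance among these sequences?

2

Pairwise Hamming distances:
  Ht142 vs Ht204: 2
  Ht142 vs Ht43: 3
  Ht142 vs Ht183: 3
  Ht142 vs Ht275: 6
  Ht204 vs Ht43: 5
  Ht204 vs Ht183: 5
  Ht204 vs Ht275: 8
  Ht43 vs Ht183: 6
  Ht43 vs Ht275: 9
  Ht183 vs Ht275: 7
The smallest is 2, between Ht142 and Ht204.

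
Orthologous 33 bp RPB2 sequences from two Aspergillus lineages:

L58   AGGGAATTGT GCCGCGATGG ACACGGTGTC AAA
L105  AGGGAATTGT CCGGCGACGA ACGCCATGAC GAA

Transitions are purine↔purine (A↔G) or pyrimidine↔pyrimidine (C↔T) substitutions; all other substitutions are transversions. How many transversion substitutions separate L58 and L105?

4

Mismatches occur at site 11 (G→C, transversion), site 13 (C→G, transversion), site 18 (T→C, transition), site 20 (G→A, transition), site 23 (A→G, transition), site 25 (G→C, transversion), site 26 (G→A, transition), site 29 (T→A, transversion), site 31 (A→G, transition).
Of the 9 differences, 5 transitions and 4 transversions, so the answer is 4.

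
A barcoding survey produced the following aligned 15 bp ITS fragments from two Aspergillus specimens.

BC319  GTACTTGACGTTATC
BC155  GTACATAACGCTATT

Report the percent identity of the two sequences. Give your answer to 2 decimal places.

Differing sites — 5:T/A; 7:G/A; 11:T/C; 15:C/T.
11 of the 15 sites match, so the percent identity is 11/15 × 100 = 73.33%.

73.33%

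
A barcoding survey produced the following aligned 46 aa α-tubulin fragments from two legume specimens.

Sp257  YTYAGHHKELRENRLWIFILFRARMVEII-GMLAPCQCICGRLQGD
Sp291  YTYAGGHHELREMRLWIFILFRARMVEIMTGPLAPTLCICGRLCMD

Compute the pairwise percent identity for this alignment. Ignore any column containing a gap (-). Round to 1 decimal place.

Excluding the 1 gap column leaves 45 comparable sites.
Mismatches occur at site 6 (H↔G), site 8 (K↔H), site 13 (N↔M), site 29 (I↔M), site 32 (M↔P), site 36 (C↔T), site 37 (Q↔L), site 44 (Q↔C), site 45 (G↔M).
36 of the 45 comparable sites match, so the percent identity is 36/45 × 100 = 80.0%.

80.0%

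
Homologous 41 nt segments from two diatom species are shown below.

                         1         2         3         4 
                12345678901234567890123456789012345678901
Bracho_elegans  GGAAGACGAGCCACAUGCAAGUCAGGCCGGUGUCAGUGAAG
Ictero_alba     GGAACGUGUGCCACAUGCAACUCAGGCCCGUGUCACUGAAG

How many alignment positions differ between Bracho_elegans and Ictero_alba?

7

The sequences differ at positions 5 (G/C), 6 (A/G), 7 (C/U), 9 (A/U), 21 (G/C), 29 (G/C), 36 (G/C).
That gives 7 mismatches out of 41 aligned sites, so the Hamming distance is 7.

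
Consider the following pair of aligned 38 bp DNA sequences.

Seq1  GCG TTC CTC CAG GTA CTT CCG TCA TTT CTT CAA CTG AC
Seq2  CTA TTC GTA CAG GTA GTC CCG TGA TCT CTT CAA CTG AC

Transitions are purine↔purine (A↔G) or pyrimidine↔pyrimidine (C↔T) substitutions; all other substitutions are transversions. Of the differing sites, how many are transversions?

Mismatches occur at site 1 (G↔C, transversion), site 2 (C↔T, transition), site 3 (G↔A, transition), site 7 (C↔G, transversion), site 9 (C↔A, transversion), site 16 (C↔G, transversion), site 18 (T↔C, transition), site 23 (C↔G, transversion), site 26 (T↔C, transition).
Of the 9 differences, 4 transitions and 5 transversions, so the answer is 5.

5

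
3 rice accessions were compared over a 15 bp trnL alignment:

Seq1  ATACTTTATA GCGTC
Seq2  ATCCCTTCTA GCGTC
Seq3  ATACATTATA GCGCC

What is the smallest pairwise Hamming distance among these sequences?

2

Pairwise Hamming distances:
  Seq1 vs Seq2: 3
  Seq1 vs Seq3: 2
  Seq2 vs Seq3: 4
The smallest is 2, between Seq1 and Seq3.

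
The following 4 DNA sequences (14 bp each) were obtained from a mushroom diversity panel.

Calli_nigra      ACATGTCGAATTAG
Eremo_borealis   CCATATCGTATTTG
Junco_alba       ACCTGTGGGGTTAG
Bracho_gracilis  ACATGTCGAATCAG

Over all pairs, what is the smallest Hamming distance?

Pairwise Hamming distances:
  Calli_nigra vs Eremo_borealis: 4
  Calli_nigra vs Junco_alba: 4
  Calli_nigra vs Bracho_gracilis: 1
  Eremo_borealis vs Junco_alba: 7
  Eremo_borealis vs Bracho_gracilis: 5
  Junco_alba vs Bracho_gracilis: 5
The smallest is 1, between Calli_nigra and Bracho_gracilis.

1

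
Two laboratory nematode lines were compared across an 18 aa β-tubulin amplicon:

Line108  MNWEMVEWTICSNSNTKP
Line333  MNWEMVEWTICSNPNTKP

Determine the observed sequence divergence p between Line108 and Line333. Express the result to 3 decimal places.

0.056

A single mismatch occurs at site 14 (S↔P).
There are 1 differences over 18 sites, so p = 1/18 = 0.056.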